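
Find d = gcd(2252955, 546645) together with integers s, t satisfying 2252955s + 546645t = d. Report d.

15

Apply Euclid's algorithm to 2252955 and 546645:
2252955 = 4×546645 + 66375
546645 = 8×66375 + 15645
66375 = 4×15645 + 3795
15645 = 4×3795 + 465
3795 = 8×465 + 75
465 = 6×75 + 15
75 = 5×15 + 0
gcd(2252955, 546645) = 15.
Working backward:
15 = 465 − 6·75
15 = −6·3795 + 49·465
15 = 49·15645 − 202·3795
15 = −202·66375 + 857·15645
15 = 857·546645 − 7058·66375
15 = −7058·2252955 + 29089·546645
So 15 = (-7058)·2252955 + (29089)·546645.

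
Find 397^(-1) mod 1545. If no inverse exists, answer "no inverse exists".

1078

Extended Euclidean algorithm:
1545 = 3*397 + 354
397 = 1*354 + 43
354 = 8*43 + 10
43 = 4*10 + 3
10 = 3*3 + 1
3 = 3*1 + 0
The gcd is 1. Working backward:
1 = 10 − 3·3
1 = −3·43 + 13·10
1 = 13·354 − 107·43
1 = −107·397 + 120·354
1 = 120·1545 − 467·397
Hence 397⁻¹ ≡ -467 ≡ 1078 (mod 1545).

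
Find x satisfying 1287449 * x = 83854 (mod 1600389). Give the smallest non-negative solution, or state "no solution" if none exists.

First find gcd(1287449, 1600389):
1600389 = 1·1287449 + 312940
1287449 = 4·312940 + 35689
312940 = 8·35689 + 27428
35689 = 1·27428 + 8261
27428 = 3·8261 + 2645
8261 = 3·2645 + 326
2645 = 8·326 + 37
326 = 8·37 + 30
37 = 1·30 + 7
30 = 4·7 + 2
7 = 3·2 + 1
2 = 2·1 + 0
gcd = 1, so a unique solution mod 1600389 exists.
Back-substitute for the Bézout coefficients:
1 = 7 − 3·2
1 = −3·30 + 13·7
1 = 13·37 − 16·30
1 = −16·326 + 141·37
1 = 141·2645 − 1144·326
1 = −1144·8261 + 3573·2645
1 = 3573·27428 − 11863·8261
1 = −11863·35689 + 15436·27428
1 = 15436·312940 − 135351·35689
1 = −135351·1287449 + 556840·312940
1 = 556840·1600389 − 692191·1287449
So 1287449·(-692191) ≡ 1 (mod 1600389), giving 1287449⁻¹ ≡ 908198.
x ≡ 1287449⁻¹·83854 ≡ 908198·83854 ≡ 1524527 (mod 1600389).

1524527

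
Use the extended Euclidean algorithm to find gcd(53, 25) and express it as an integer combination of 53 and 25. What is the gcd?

1

Repeated division:
53 = 2×25 + 3
25 = 8×3 + 1
3 = 3×1 + 0
gcd(53, 25) = 1.
Back-substituting:
1 = 25 − 8·3
1 = −8·53 + 17·25
So 1 = (-8)·53 + (17)·25.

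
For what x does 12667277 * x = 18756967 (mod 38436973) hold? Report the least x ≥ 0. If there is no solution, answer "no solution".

12199318

First find gcd(12667277, 38436973):
38436973 = 3*12667277 + 435142
12667277 = 29*435142 + 48159
435142 = 9*48159 + 1711
48159 = 28*1711 + 251
1711 = 6*251 + 205
251 = 1*205 + 46
205 = 4*46 + 21
46 = 2*21 + 4
21 = 5*4 + 1
4 = 4*1 + 0
gcd = 1, so a unique solution mod 38436973 exists.
Back-substitute for the Bézout coefficients:
1 = 21 − 5·4
1 = −5·46 + 11·21
1 = 11·205 − 49·46
1 = −49·251 + 60·205
1 = 60·1711 − 409·251
1 = −409·48159 + 11512·1711
1 = 11512·435142 − 104017·48159
1 = −104017·12667277 + 3028005·435142
1 = 3028005·38436973 − 9188032·12667277
So 12667277·(-9188032) ≡ 1 (mod 38436973), giving 12667277⁻¹ ≡ 29248941.
x ≡ 12667277⁻¹·18756967 ≡ 29248941·18756967 ≡ 12199318 (mod 38436973).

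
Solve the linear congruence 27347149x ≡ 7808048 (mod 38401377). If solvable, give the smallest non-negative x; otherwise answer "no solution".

7978928

First find gcd(27347149, 38401377):
38401377 = 1×27347149 + 11054228
27347149 = 2×11054228 + 5238693
11054228 = 2×5238693 + 576842
5238693 = 9×576842 + 47115
576842 = 12×47115 + 11462
47115 = 4×11462 + 1267
11462 = 9×1267 + 59
1267 = 21×59 + 28
59 = 2×28 + 3
28 = 9×3 + 1
3 = 3×1 + 0
gcd = 1, so a unique solution mod 38401377 exists.
Back-substitute for the Bézout coefficients:
1 = 28 − 9·3
1 = −9·59 + 19·28
1 = 19·1267 − 408·59
1 = −408·11462 + 3691·1267
1 = 3691·47115 − 15172·11462
1 = −15172·576842 + 185755·47115
1 = 185755·5238693 − 1686967·576842
1 = −1686967·11054228 + 3559689·5238693
1 = 3559689·27347149 − 8806345·11054228
1 = −8806345·38401377 + 12366034·27347149
So 27347149·(12366034) ≡ 1 (mod 38401377), giving 27347149⁻¹ ≡ 12366034.
x ≡ 27347149⁻¹·7808048 ≡ 12366034·7808048 ≡ 7978928 (mod 38401377).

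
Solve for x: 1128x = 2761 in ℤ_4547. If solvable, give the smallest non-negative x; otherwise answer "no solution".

1893

First find gcd(1128, 4547):
4547 = 4×1128 + 35
1128 = 32×35 + 8
35 = 4×8 + 3
8 = 2×3 + 2
3 = 1×2 + 1
2 = 2×1 + 0
gcd = 1, so a unique solution mod 4547 exists.
Back-substitute for the Bézout coefficients:
1 = 3 − 2
1 = −8 + 3·3
1 = 3·35 − 13·8
1 = −13·1128 + 419·35
1 = 419·4547 − 1689·1128
So 1128·(-1689) ≡ 1 (mod 4547), giving 1128⁻¹ ≡ 2858.
x ≡ 1128⁻¹·2761 ≡ 2858·2761 ≡ 1893 (mod 4547).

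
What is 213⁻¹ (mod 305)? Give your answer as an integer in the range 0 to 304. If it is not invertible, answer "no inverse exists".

242

gcd(305, 213) by repeated division:
305 = 1*213 + 92
213 = 2*92 + 29
92 = 3*29 + 5
29 = 5*5 + 4
5 = 1*4 + 1
4 = 4*1 + 0
Since gcd(213, 305) = 1, back-substitute to write 1 as a combination:
1 = 5 − 4
1 = −29 + 6·5
1 = 6·92 − 19·29
1 = −19·213 + 44·92
1 = 44·305 − 63·213
Hence 213⁻¹ ≡ -63 ≡ 242 (mod 305).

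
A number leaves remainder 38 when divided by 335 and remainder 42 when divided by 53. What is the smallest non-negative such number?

Write x = 38 + 335·k. Then 335·k ≡ 42 − 38 ≡ 4 (mod 53).
Need 335⁻¹ mod 53. Extended Euclid on (53, 17):
53 = 3×17 + 2
17 = 8×2 + 1
2 = 2×1 + 0
Back-substitute:
1 = 17 − 8·2
1 = −8·53 + 25·17
335⁻¹ ≡ 25 (mod 53), so k ≡ 25·4 ≡ 47 (mod 53).
x = 38 + 335·47 = 15783.

15783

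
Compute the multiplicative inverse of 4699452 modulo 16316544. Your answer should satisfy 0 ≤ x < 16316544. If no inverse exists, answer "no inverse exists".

no inverse exists

Euclidean algorithm on 16316544, 4699452:
16316544 = 3*4699452 + 2218188
4699452 = 2*2218188 + 263076
2218188 = 8*263076 + 113580
263076 = 2*113580 + 35916
113580 = 3*35916 + 5832
35916 = 6*5832 + 924
5832 = 6*924 + 288
924 = 3*288 + 60
288 = 4*60 + 48
60 = 1*48 + 12
48 = 4*12 + 0
The gcd is 12, not 1, hence no inverse exists.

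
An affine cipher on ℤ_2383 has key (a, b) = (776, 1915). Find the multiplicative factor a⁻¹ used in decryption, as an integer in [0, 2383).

1993

Run Euclid on (2383, 776):
2383 = 3·776 + 55
776 = 14·55 + 6
55 = 9·6 + 1
6 = 6·1 + 0
Since gcd(776, 2383) = 1, back-substitute to write 1 as a combination:
1 = 55 − 9·6
1 = −9·776 + 127·55
1 = 127·2383 − 390·776
Hence 776⁻¹ ≡ -390 ≡ 1993 (mod 2383).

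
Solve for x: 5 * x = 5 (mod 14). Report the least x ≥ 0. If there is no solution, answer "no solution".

First find gcd(5, 14):
14 = 2·5 + 4
5 = 1·4 + 1
4 = 4·1 + 0
gcd = 1, so a unique solution mod 14 exists.
Back-substitute for the Bézout coefficients:
1 = 5 − 4
1 = −14 + 3·5
So 5·(3) ≡ 1 (mod 14), giving 5⁻¹ ≡ 3.
x ≡ 5⁻¹·5 ≡ 3·5 ≡ 1 (mod 14).

1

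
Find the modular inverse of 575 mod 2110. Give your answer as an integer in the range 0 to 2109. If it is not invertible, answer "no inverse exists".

no inverse exists

Euclidean algorithm on 2110, 575:
2110 = 3·575 + 385
575 = 1·385 + 190
385 = 2·190 + 5
190 = 38·5 + 0
The gcd is 5, not 1, hence no inverse exists.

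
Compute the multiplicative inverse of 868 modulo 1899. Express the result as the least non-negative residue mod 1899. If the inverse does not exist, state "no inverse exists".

Apply the Euclidean algorithm to 1899 and 868:
1899 = 2×868 + 163
868 = 5×163 + 53
163 = 3×53 + 4
53 = 13×4 + 1
4 = 4×1 + 0
gcd = 1, so the inverse exists. Back-substitute:
1 = 53 − 13·4
1 = −13·163 + 40·53
1 = 40·868 − 213·163
1 = −213·1899 + 466·868
So 868·466 ≡ 1 (mod 1899).

466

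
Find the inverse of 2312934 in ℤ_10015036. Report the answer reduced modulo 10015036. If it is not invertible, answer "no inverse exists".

Euclidean algorithm on 10015036, 2312934:
10015036 = 4*2312934 + 763300
2312934 = 3*763300 + 23034
763300 = 33*23034 + 3178
23034 = 7*3178 + 788
3178 = 4*788 + 26
788 = 30*26 + 8
26 = 3*8 + 2
8 = 4*2 + 0
The gcd is 2, not 1, hence no inverse exists.

no inverse exists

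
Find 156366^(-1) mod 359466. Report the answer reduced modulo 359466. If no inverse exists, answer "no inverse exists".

no inverse exists

Euclidean algorithm on 359466, 156366:
359466 = 2*156366 + 46734
156366 = 3*46734 + 16164
46734 = 2*16164 + 14406
16164 = 1*14406 + 1758
14406 = 8*1758 + 342
1758 = 5*342 + 48
342 = 7*48 + 6
48 = 8*6 + 0
gcd(156366, 359466) = 6 ≠ 1, so 156366 has no multiplicative inverse modulo 359466.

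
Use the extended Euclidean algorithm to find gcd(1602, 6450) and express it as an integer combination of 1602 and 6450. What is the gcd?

Repeated division:
6450 = 4*1602 + 42
1602 = 38*42 + 6
42 = 7*6 + 0
gcd(1602, 6450) = 6.
Express as a combination:
6 = 1602 − 38·42
6 = −38·6450 + 153·1602
So 6 = (-38)·6450 + (153)·1602.

6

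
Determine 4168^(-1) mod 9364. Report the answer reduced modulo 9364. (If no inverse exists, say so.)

Compute gcd(4168, 9364):
9364 = 2*4168 + 1028
4168 = 4*1028 + 56
1028 = 18*56 + 20
56 = 2*20 + 16
20 = 1*16 + 4
16 = 4*4 + 0
The gcd is 4, not 1, hence no inverse exists.

no inverse exists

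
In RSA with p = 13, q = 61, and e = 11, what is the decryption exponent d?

131

φ(n) = (p−1)(q−1) = 12·60 = 720.
Need d with 11·d ≡ 1 (mod 720). Apply the extended Euclidean algorithm:
720 = 65·11 + 5
11 = 2·5 + 1
5 = 5·1 + 0
Back-substitute:
1 = 11 − 2·5
1 = −2·720 + 131·11
So 11·131 ≡ 1 (mod 720), hence d = 131.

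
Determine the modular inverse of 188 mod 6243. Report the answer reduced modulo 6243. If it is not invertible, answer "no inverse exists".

1760

Run Euclid on (6243, 188):
6243 = 33·188 + 39
188 = 4·39 + 32
39 = 1·32 + 7
32 = 4·7 + 4
7 = 1·4 + 3
4 = 1·3 + 1
3 = 3·1 + 0
The gcd is 1. Working backward:
1 = 4 − 3
1 = −7 + 2·4
1 = 2·32 − 9·7
1 = −9·39 + 11·32
1 = 11·188 − 53·39
1 = −53·6243 + 1760·188
So 188·1760 ≡ 1 (mod 6243).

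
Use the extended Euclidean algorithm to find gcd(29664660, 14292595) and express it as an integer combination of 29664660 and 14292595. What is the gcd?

Repeated division:
29664660 = 2·14292595 + 1079470
14292595 = 13·1079470 + 259485
1079470 = 4·259485 + 41530
259485 = 6·41530 + 10305
41530 = 4·10305 + 310
10305 = 33·310 + 75
310 = 4·75 + 10
75 = 7·10 + 5
10 = 2·5 + 0
gcd(29664660, 14292595) = 5.
Back-substituting:
5 = 75 − 7·10
5 = −7·310 + 29·75
5 = 29·10305 − 964·310
5 = −964·41530 + 3885·10305
5 = 3885·259485 − 24274·41530
5 = −24274·1079470 + 100981·259485
5 = 100981·14292595 − 1337027·1079470
5 = −1337027·29664660 + 2775035·14292595
So 5 = (-1337027)·29664660 + (2775035)·14292595.

5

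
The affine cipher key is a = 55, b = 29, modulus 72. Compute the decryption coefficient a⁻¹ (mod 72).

Extended Euclidean algorithm:
72 = 1·55 + 17
55 = 3·17 + 4
17 = 4·4 + 1
4 = 4·1 + 0
The gcd is 1. Working backward:
1 = 17 − 4·4
1 = −4·55 + 13·17
1 = 13·72 − 17·55
Hence 55⁻¹ ≡ -17 ≡ 55 (mod 72).

55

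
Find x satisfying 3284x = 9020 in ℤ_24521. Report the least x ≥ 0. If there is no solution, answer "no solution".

First find gcd(3284, 24521):
24521 = 7·3284 + 1533
3284 = 2·1533 + 218
1533 = 7·218 + 7
218 = 31·7 + 1
7 = 7·1 + 0
gcd = 1, so a unique solution mod 24521 exists.
Back-substitute for the Bézout coefficients:
1 = 218 − 31·7
1 = −31·1533 + 218·218
1 = 218·3284 − 467·1533
1 = −467·24521 + 3487·3284
So 3284·(3487) ≡ 1 (mod 24521), giving 3284⁻¹ ≡ 3487.
x ≡ 3284⁻¹·9020 ≡ 3487·9020 ≡ 16818 (mod 24521).

16818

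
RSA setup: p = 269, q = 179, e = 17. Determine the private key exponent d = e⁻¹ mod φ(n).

22449

φ(n) = (p−1)(q−1) = 268·178 = 47704.
Need d with 17·d ≡ 1 (mod 47704). Apply the extended Euclidean algorithm:
47704 = 2806×17 + 2
17 = 8×2 + 1
2 = 2×1 + 0
Back-substitute:
1 = 17 − 8·2
1 = −8·47704 + 22449·17
So 17·22449 ≡ 1 (mod 47704), hence d = 22449.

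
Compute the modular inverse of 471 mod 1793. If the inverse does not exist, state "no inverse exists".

Apply the Euclidean algorithm to 1793 and 471:
1793 = 3*471 + 380
471 = 1*380 + 91
380 = 4*91 + 16
91 = 5*16 + 11
16 = 1*11 + 5
11 = 2*5 + 1
5 = 5*1 + 0
Since gcd(471, 1793) = 1, back-substitute to write 1 as a combination:
1 = 11 − 2·5
1 = −2·16 + 3·11
1 = 3·91 − 17·16
1 = −17·380 + 71·91
1 = 71·471 − 88·380
1 = −88·1793 + 335·471
So 471·335 ≡ 1 (mod 1793).

335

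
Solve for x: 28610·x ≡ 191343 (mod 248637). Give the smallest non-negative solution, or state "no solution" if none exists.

First find gcd(28610, 248637):
248637 = 8*28610 + 19757
28610 = 1*19757 + 8853
19757 = 2*8853 + 2051
8853 = 4*2051 + 649
2051 = 3*649 + 104
649 = 6*104 + 25
104 = 4*25 + 4
25 = 6*4 + 1
4 = 4*1 + 0
gcd = 1, so a unique solution mod 248637 exists.
Back-substitute for the Bézout coefficients:
1 = 25 − 6·4
1 = −6·104 + 25·25
1 = 25·649 − 156·104
1 = −156·2051 + 493·649
1 = 493·8853 − 2128·2051
1 = −2128·19757 + 4749·8853
1 = 4749·28610 − 6877·19757
1 = −6877·248637 + 59765·28610
So 28610·(59765) ≡ 1 (mod 248637), giving 28610⁻¹ ≡ 59765.
x ≡ 28610⁻¹·191343 ≡ 59765·191343 ≡ 52854 (mod 248637).

52854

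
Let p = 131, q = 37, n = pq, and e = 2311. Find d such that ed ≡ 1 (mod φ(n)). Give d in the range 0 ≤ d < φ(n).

3631

φ(n) = (p−1)(q−1) = 130·36 = 4680.
Need d with 2311·d ≡ 1 (mod 4680). Apply the extended Euclidean algorithm:
4680 = 2×2311 + 58
2311 = 39×58 + 49
58 = 1×49 + 9
49 = 5×9 + 4
9 = 2×4 + 1
4 = 4×1 + 0
Back-substitute:
1 = 9 − 2·4
1 = −2·49 + 11·9
1 = 11·58 − 13·49
1 = −13·2311 + 518·58
1 = 518·4680 − 1049·2311
So 2311·(-1049) ≡ 1 (mod 4680), hence d ≡ -1049 ≡ 3631 (mod 4680).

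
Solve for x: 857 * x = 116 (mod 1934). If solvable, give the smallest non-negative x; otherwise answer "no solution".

First find gcd(857, 1934):
1934 = 2×857 + 220
857 = 3×220 + 197
220 = 1×197 + 23
197 = 8×23 + 13
23 = 1×13 + 10
13 = 1×10 + 3
10 = 3×3 + 1
3 = 3×1 + 0
gcd = 1, so a unique solution mod 1934 exists.
Back-substitute for the Bézout coefficients:
1 = 10 − 3·3
1 = −3·13 + 4·10
1 = 4·23 − 7·13
1 = −7·197 + 60·23
1 = 60·220 − 67·197
1 = −67·857 + 261·220
1 = 261·1934 − 589·857
So 857·(-589) ≡ 1 (mod 1934), giving 857⁻¹ ≡ 1345.
x ≡ 857⁻¹·116 ≡ 1345·116 ≡ 1300 (mod 1934).

1300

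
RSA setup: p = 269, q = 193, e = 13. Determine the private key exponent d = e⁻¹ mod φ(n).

23749

φ(n) = (p−1)(q−1) = 268·192 = 51456.
Need d with 13·d ≡ 1 (mod 51456). Apply the extended Euclidean algorithm:
51456 = 3958*13 + 2
13 = 6*2 + 1
2 = 2*1 + 0
Back-substitute:
1 = 13 − 6·2
1 = −6·51456 + 23749·13
So 13·23749 ≡ 1 (mod 51456), hence d = 23749.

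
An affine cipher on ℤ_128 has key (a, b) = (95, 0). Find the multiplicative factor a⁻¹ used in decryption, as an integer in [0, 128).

Apply the Euclidean algorithm to 128 and 95:
128 = 1*95 + 33
95 = 2*33 + 29
33 = 1*29 + 4
29 = 7*4 + 1
4 = 4*1 + 0
Since gcd(95, 128) = 1, back-substitute to write 1 as a combination:
1 = 29 − 7·4
1 = −7·33 + 8·29
1 = 8·95 − 23·33
1 = −23·128 + 31·95
So 95·31 ≡ 1 (mod 128).

31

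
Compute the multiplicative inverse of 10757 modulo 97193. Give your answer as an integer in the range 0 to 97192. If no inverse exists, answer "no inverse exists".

Extended Euclidean algorithm:
97193 = 9×10757 + 380
10757 = 28×380 + 117
380 = 3×117 + 29
117 = 4×29 + 1
29 = 29×1 + 0
The gcd is 1. Working backward:
1 = 117 − 4·29
1 = −4·380 + 13·117
1 = 13·10757 − 368·380
1 = −368·97193 + 3325·10757
So 10757·3325 ≡ 1 (mod 97193).

3325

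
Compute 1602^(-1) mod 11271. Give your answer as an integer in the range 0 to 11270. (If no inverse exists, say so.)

Euclidean algorithm on 11271, 1602:
11271 = 7*1602 + 57
1602 = 28*57 + 6
57 = 9*6 + 3
6 = 2*3 + 0
gcd(1602, 11271) = 3 ≠ 1, so 1602 has no multiplicative inverse modulo 11271.

no inverse exists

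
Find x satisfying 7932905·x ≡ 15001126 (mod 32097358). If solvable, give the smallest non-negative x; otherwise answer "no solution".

First find gcd(7932905, 32097358):
32097358 = 4×7932905 + 365738
7932905 = 21×365738 + 252407
365738 = 1×252407 + 113331
252407 = 2×113331 + 25745
113331 = 4×25745 + 10351
25745 = 2×10351 + 5043
10351 = 2×5043 + 265
5043 = 19×265 + 8
265 = 33×8 + 1
8 = 8×1 + 0
gcd = 1, so a unique solution mod 32097358 exists.
Back-substitute for the Bézout coefficients:
1 = 265 − 33·8
1 = −33·5043 + 628·265
1 = 628·10351 − 1289·5043
1 = −1289·25745 + 3206·10351
1 = 3206·113331 − 14113·25745
1 = −14113·252407 + 31432·113331
1 = 31432·365738 − 45545·252407
1 = −45545·7932905 + 987877·365738
1 = 987877·32097358 − 3997053·7932905
So 7932905·(-3997053) ≡ 1 (mod 32097358), giving 7932905⁻¹ ≡ 28100305.
x ≡ 7932905⁻¹·15001126 ≡ 28100305·15001126 ≡ 8461530 (mod 32097358).

8461530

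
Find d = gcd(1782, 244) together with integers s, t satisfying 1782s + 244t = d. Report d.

Euclidean algorithm:
1782 = 7·244 + 74
244 = 3·74 + 22
74 = 3·22 + 8
22 = 2·8 + 6
8 = 1·6 + 2
6 = 3·2 + 0
gcd(1782, 244) = 2.
Express as a combination:
2 = 8 − 6
2 = −22 + 3·8
2 = 3·74 − 10·22
2 = −10·244 + 33·74
2 = 33·1782 − 241·244
So 2 = (33)·1782 + (-241)·244.

2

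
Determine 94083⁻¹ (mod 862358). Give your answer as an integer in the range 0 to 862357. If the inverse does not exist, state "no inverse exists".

gcd(862358, 94083) by repeated division:
862358 = 9*94083 + 15611
94083 = 6*15611 + 417
15611 = 37*417 + 182
417 = 2*182 + 53
182 = 3*53 + 23
53 = 2*23 + 7
23 = 3*7 + 2
7 = 3*2 + 1
2 = 2*1 + 0
gcd = 1, so the inverse exists. Back-substitute:
1 = 7 − 3·2
1 = −3·23 + 10·7
1 = 10·53 − 23·23
1 = −23·182 + 79·53
1 = 79·417 − 181·182
1 = −181·15611 + 6776·417
1 = 6776·94083 − 40837·15611
1 = −40837·862358 + 374309·94083
So 94083·374309 ≡ 1 (mod 862358).

374309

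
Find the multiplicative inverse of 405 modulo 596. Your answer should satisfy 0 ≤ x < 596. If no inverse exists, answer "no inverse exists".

337

Apply the Euclidean algorithm to 596 and 405:
596 = 1·405 + 191
405 = 2·191 + 23
191 = 8·23 + 7
23 = 3·7 + 2
7 = 3·2 + 1
2 = 2·1 + 0
gcd = 1, so the inverse exists. Back-substitute:
1 = 7 − 3·2
1 = −3·23 + 10·7
1 = 10·191 − 83·23
1 = −83·405 + 176·191
1 = 176·596 − 259·405
So 405·(-259) ≡ 1 (mod 596), and -259 ≡ 337 (mod 596).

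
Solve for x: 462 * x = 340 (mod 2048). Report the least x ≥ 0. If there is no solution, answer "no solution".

710

First find gcd(462, 2048):
2048 = 4·462 + 200
462 = 2·200 + 62
200 = 3·62 + 14
62 = 4·14 + 6
14 = 2·6 + 2
6 = 3·2 + 0
gcd = 2 and 2 | 340, so solutions exist. Divide through by 2: 231x ≡ 170 (mod 1024).
Now find 231⁻¹ mod 1024:
1024 = 4×231 + 100
231 = 2×100 + 31
100 = 3×31 + 7
31 = 4×7 + 3
7 = 2×3 + 1
3 = 3×1 + 0
Back-substitute:
1 = 7 − 2·3
1 = −2·31 + 9·7
1 = 9·100 − 29·31
1 = −29·231 + 67·100
1 = 67·1024 − 297·231
So 231·(-297) ≡ 1 (mod 1024), i.e. 231⁻¹ ≡ 727.
Then x ≡ 727·170 ≡ 710 (mod 1024); the smallest non-negative solution is x = 710.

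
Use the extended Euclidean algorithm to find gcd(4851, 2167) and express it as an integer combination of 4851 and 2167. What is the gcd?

Repeated division:
4851 = 2×2167 + 517
2167 = 4×517 + 99
517 = 5×99 + 22
99 = 4×22 + 11
22 = 2×11 + 0
gcd(4851, 2167) = 11.
Working backward:
11 = 99 − 4·22
11 = −4·517 + 21·99
11 = 21·2167 − 88·517
11 = −88·4851 + 197·2167
So 11 = (-88)·4851 + (197)·2167.

11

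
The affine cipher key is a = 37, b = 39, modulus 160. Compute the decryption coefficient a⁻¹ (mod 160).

Extended Euclidean algorithm:
160 = 4×37 + 12
37 = 3×12 + 1
12 = 12×1 + 0
Since gcd(37, 160) = 1, back-substitute to write 1 as a combination:
1 = 37 − 3·12
1 = −3·160 + 13·37
So 37·13 ≡ 1 (mod 160).

13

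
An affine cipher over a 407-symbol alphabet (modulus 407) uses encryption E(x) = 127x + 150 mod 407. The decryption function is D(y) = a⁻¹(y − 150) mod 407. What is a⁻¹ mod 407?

266

Run Euclid on (407, 127):
407 = 3×127 + 26
127 = 4×26 + 23
26 = 1×23 + 3
23 = 7×3 + 2
3 = 1×2 + 1
2 = 2×1 + 0
Since gcd(127, 407) = 1, back-substitute to write 1 as a combination:
1 = 3 − 2
1 = −23 + 8·3
1 = 8·26 − 9·23
1 = −9·127 + 44·26
1 = 44·407 − 141·127
Hence 127⁻¹ ≡ -141 ≡ 266 (mod 407).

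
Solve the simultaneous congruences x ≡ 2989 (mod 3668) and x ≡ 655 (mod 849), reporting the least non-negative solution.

498169

Write x = 2989 + 3668·k. Then 3668·k ≡ 655 − 2989 ≡ 213 (mod 849).
Need 3668⁻¹ mod 849. Extended Euclid on (849, 272):
849 = 3*272 + 33
272 = 8*33 + 8
33 = 4*8 + 1
8 = 8*1 + 0
Back-substitute:
1 = 33 − 4·8
1 = −4·272 + 33·33
1 = 33·849 − 103·272
3668⁻¹ ≡ 746 (mod 849), so k ≡ 746·213 ≡ 135 (mod 849).
x = 2989 + 3668·135 = 498169.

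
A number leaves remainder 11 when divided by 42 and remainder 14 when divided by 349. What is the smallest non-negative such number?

Write x = 11 + 42·k. Then 42·k ≡ 14 − 11 ≡ 3 (mod 349).
Need 42⁻¹ mod 349. Extended Euclid on (349, 42):
349 = 8*42 + 13
42 = 3*13 + 3
13 = 4*3 + 1
3 = 3*1 + 0
Back-substitute:
1 = 13 − 4·3
1 = −4·42 + 13·13
1 = 13·349 − 108·42
42⁻¹ ≡ 241 (mod 349), so k ≡ 241·3 ≡ 25 (mod 349).
x = 11 + 42·25 = 1061.

1061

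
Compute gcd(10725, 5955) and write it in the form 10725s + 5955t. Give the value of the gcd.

Apply Euclid's algorithm to 10725 and 5955:
10725 = 1*5955 + 4770
5955 = 1*4770 + 1185
4770 = 4*1185 + 30
1185 = 39*30 + 15
30 = 2*15 + 0
gcd(10725, 5955) = 15.
Express as a combination:
15 = 1185 − 39·30
15 = −39·4770 + 157·1185
15 = 157·5955 − 196·4770
15 = −196·10725 + 353·5955
So 15 = (-196)·10725 + (353)·5955.

15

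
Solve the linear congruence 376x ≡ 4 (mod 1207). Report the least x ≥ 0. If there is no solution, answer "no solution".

886

First find gcd(376, 1207):
1207 = 3·376 + 79
376 = 4·79 + 60
79 = 1·60 + 19
60 = 3·19 + 3
19 = 6·3 + 1
3 = 3·1 + 0
gcd = 1, so a unique solution mod 1207 exists.
Back-substitute for the Bézout coefficients:
1 = 19 − 6·3
1 = −6·60 + 19·19
1 = 19·79 − 25·60
1 = −25·376 + 119·79
1 = 119·1207 − 382·376
So 376·(-382) ≡ 1 (mod 1207), giving 376⁻¹ ≡ 825.
x ≡ 376⁻¹·4 ≡ 825·4 ≡ 886 (mod 1207).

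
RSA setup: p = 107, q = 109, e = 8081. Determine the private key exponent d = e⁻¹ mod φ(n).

17

φ(n) = (p−1)(q−1) = 106·108 = 11448.
Need d with 8081·d ≡ 1 (mod 11448). Apply the extended Euclidean algorithm:
11448 = 1·8081 + 3367
8081 = 2·3367 + 1347
3367 = 2·1347 + 673
1347 = 2·673 + 1
673 = 673·1 + 0
Back-substitute:
1 = 1347 − 2·673
1 = −2·3367 + 5·1347
1 = 5·8081 − 12·3367
1 = −12·11448 + 17·8081
So 8081·17 ≡ 1 (mod 11448), hence d = 17.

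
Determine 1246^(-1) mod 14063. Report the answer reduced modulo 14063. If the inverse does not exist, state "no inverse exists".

no inverse exists

Euclidean algorithm on 14063, 1246:
14063 = 11×1246 + 357
1246 = 3×357 + 175
357 = 2×175 + 7
175 = 25×7 + 0
The gcd is 7, not 1, hence no inverse exists.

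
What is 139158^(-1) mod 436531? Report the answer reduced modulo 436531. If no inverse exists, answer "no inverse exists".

146900

gcd(436531, 139158) by repeated division:
436531 = 3*139158 + 19057
139158 = 7*19057 + 5759
19057 = 3*5759 + 1780
5759 = 3*1780 + 419
1780 = 4*419 + 104
419 = 4*104 + 3
104 = 34*3 + 2
3 = 1*2 + 1
2 = 2*1 + 0
Since gcd(139158, 436531) = 1, back-substitute to write 1 as a combination:
1 = 3 − 2
1 = −104 + 35·3
1 = 35·419 − 141·104
1 = −141·1780 + 599·419
1 = 599·5759 − 1938·1780
1 = −1938·19057 + 6413·5759
1 = 6413·139158 − 46829·19057
1 = −46829·436531 + 146900·139158
So 139158·146900 ≡ 1 (mod 436531).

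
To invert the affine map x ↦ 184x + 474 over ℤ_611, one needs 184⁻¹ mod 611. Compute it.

176

Apply the Euclidean algorithm to 611 and 184:
611 = 3×184 + 59
184 = 3×59 + 7
59 = 8×7 + 3
7 = 2×3 + 1
3 = 3×1 + 0
gcd = 1, so the inverse exists. Back-substitute:
1 = 7 − 2·3
1 = −2·59 + 17·7
1 = 17·184 − 53·59
1 = −53·611 + 176·184
So 184·176 ≡ 1 (mod 611).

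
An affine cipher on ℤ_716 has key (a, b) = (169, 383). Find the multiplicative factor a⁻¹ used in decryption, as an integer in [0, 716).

161

Extended Euclidean algorithm:
716 = 4×169 + 40
169 = 4×40 + 9
40 = 4×9 + 4
9 = 2×4 + 1
4 = 4×1 + 0
gcd = 1, so the inverse exists. Back-substitute:
1 = 9 − 2·4
1 = −2·40 + 9·9
1 = 9·169 − 38·40
1 = −38·716 + 161·169
So 169·161 ≡ 1 (mod 716).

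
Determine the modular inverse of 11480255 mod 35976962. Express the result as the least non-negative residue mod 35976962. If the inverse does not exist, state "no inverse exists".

35082829

gcd(35976962, 11480255) by repeated division:
35976962 = 3×11480255 + 1536197
11480255 = 7×1536197 + 726876
1536197 = 2×726876 + 82445
726876 = 8×82445 + 67316
82445 = 1×67316 + 15129
67316 = 4×15129 + 6800
15129 = 2×6800 + 1529
6800 = 4×1529 + 684
1529 = 2×684 + 161
684 = 4×161 + 40
161 = 4×40 + 1
40 = 40×1 + 0
gcd = 1, so the inverse exists. Back-substitute:
1 = 161 − 4·40
1 = −4·684 + 17·161
1 = 17·1529 − 38·684
1 = −38·6800 + 169·1529
1 = 169·15129 − 376·6800
1 = −376·67316 + 1673·15129
1 = 1673·82445 − 2049·67316
1 = −2049·726876 + 18065·82445
1 = 18065·1536197 − 38179·726876
1 = −38179·11480255 + 285318·1536197
1 = 285318·35976962 − 894133·11480255
Hence 11480255⁻¹ ≡ -894133 ≡ 35082829 (mod 35976962).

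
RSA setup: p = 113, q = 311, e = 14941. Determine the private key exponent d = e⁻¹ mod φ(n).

φ(n) = (p−1)(q−1) = 112·310 = 34720.
Need d with 14941·d ≡ 1 (mod 34720). Apply the extended Euclidean algorithm:
34720 = 2*14941 + 4838
14941 = 3*4838 + 427
4838 = 11*427 + 141
427 = 3*141 + 4
141 = 35*4 + 1
4 = 4*1 + 0
Back-substitute:
1 = 141 − 35·4
1 = −35·427 + 106·141
1 = 106·4838 − 1201·427
1 = −1201·14941 + 3709·4838
1 = 3709·34720 − 8619·14941
So 14941·(-8619) ≡ 1 (mod 34720), hence d ≡ -8619 ≡ 26101 (mod 34720).

26101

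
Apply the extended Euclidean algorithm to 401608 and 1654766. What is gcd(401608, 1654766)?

Repeated division:
1654766 = 4×401608 + 48334
401608 = 8×48334 + 14936
48334 = 3×14936 + 3526
14936 = 4×3526 + 832
3526 = 4×832 + 198
832 = 4×198 + 40
198 = 4×40 + 38
40 = 1×38 + 2
38 = 19×2 + 0
gcd(401608, 1654766) = 2.
Express as a combination:
2 = 40 − 38
2 = −198 + 5·40
2 = 5·832 − 21·198
2 = −21·3526 + 89·832
2 = 89·14936 − 377·3526
2 = −377·48334 + 1220·14936
2 = 1220·401608 − 10137·48334
2 = −10137·1654766 + 41768·401608
So 2 = (-10137)·1654766 + (41768)·401608.

2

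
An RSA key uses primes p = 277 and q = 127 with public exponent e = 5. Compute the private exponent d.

27821

φ(n) = (p−1)(q−1) = 276·126 = 34776.
Need d with 5·d ≡ 1 (mod 34776). Apply the extended Euclidean algorithm:
34776 = 6955×5 + 1
5 = 5×1 + 0
Back-substitute:
1 = 34776 − 6955·5
So 5·(-6955) ≡ 1 (mod 34776), hence d ≡ -6955 ≡ 27821 (mod 34776).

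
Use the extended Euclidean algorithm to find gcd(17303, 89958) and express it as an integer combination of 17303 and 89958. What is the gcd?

11

Apply Euclid's algorithm to 89958 and 17303:
89958 = 5·17303 + 3443
17303 = 5·3443 + 88
3443 = 39·88 + 11
88 = 8·11 + 0
gcd(17303, 89958) = 11.
Working backward:
11 = 3443 − 39·88
11 = −39·17303 + 196·3443
11 = 196·89958 − 1019·17303
So 11 = (196)·89958 + (-1019)·17303.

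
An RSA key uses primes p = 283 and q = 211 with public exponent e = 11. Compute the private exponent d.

φ(n) = (p−1)(q−1) = 282·210 = 59220.
Need d with 11·d ≡ 1 (mod 59220). Apply the extended Euclidean algorithm:
59220 = 5383×11 + 7
11 = 1×7 + 4
7 = 1×4 + 3
4 = 1×3 + 1
3 = 3×1 + 0
Back-substitute:
1 = 4 − 3
1 = −7 + 2·4
1 = 2·11 − 3·7
1 = −3·59220 + 16151·11
So 11·16151 ≡ 1 (mod 59220), hence d = 16151.

16151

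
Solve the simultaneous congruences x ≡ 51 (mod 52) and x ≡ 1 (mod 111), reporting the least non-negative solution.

2443

Write x = 51 + 52·k. Then 52·k ≡ 1 − 51 ≡ 61 (mod 111).
Need 52⁻¹ mod 111. Extended Euclid on (111, 52):
111 = 2*52 + 7
52 = 7*7 + 3
7 = 2*3 + 1
3 = 3*1 + 0
Back-substitute:
1 = 7 − 2·3
1 = −2·52 + 15·7
1 = 15·111 − 32·52
52⁻¹ ≡ 79 (mod 111), so k ≡ 79·61 ≡ 46 (mod 111).
x = 51 + 52·46 = 2443.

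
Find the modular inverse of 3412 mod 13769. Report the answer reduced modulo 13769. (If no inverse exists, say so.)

13200

Extended Euclidean algorithm:
13769 = 4·3412 + 121
3412 = 28·121 + 24
121 = 5·24 + 1
24 = 24·1 + 0
gcd = 1, so the inverse exists. Back-substitute:
1 = 121 − 5·24
1 = −5·3412 + 141·121
1 = 141·13769 − 569·3412
Thus 3412·(-569) ≡ 1 (mod 13769); reducing, -569 mod 13769 = 13200.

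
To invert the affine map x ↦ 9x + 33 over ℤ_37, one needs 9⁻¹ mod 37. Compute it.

gcd(37, 9) by repeated division:
37 = 4×9 + 1
9 = 9×1 + 0
gcd = 1, so the inverse exists. Back-substitute:
1 = 37 − 4·9
So 9·(-4) ≡ 1 (mod 37), and -4 ≡ 33 (mod 37).

33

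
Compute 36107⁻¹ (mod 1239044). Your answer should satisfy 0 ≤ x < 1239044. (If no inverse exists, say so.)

gcd(1239044, 36107) by repeated division:
1239044 = 34×36107 + 11406
36107 = 3×11406 + 1889
11406 = 6×1889 + 72
1889 = 26×72 + 17
72 = 4×17 + 4
17 = 4×4 + 1
4 = 4×1 + 0
Since gcd(36107, 1239044) = 1, back-substitute to write 1 as a combination:
1 = 17 − 4·4
1 = −4·72 + 17·17
1 = 17·1889 − 446·72
1 = −446·11406 + 2693·1889
1 = 2693·36107 − 8525·11406
1 = −8525·1239044 + 292543·36107
So 36107·292543 ≡ 1 (mod 1239044).

292543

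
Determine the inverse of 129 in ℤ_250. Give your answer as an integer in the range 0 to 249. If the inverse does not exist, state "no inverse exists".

219

Apply the Euclidean algorithm to 250 and 129:
250 = 1·129 + 121
129 = 1·121 + 8
121 = 15·8 + 1
8 = 8·1 + 0
gcd = 1, so the inverse exists. Back-substitute:
1 = 121 − 15·8
1 = −15·129 + 16·121
1 = 16·250 − 31·129
Hence 129⁻¹ ≡ -31 ≡ 219 (mod 250).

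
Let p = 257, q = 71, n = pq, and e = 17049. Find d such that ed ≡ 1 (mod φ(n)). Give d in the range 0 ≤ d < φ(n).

φ(n) = (p−1)(q−1) = 256·70 = 17920.
Need d with 17049·d ≡ 1 (mod 17920). Apply the extended Euclidean algorithm:
17920 = 1·17049 + 871
17049 = 19·871 + 500
871 = 1·500 + 371
500 = 1·371 + 129
371 = 2·129 + 113
129 = 1·113 + 16
113 = 7·16 + 1
16 = 16·1 + 0
Back-substitute:
1 = 113 − 7·16
1 = −7·129 + 8·113
1 = 8·371 − 23·129
1 = −23·500 + 31·371
1 = 31·871 − 54·500
1 = −54·17049 + 1057·871
1 = 1057·17920 − 1111·17049
So 17049·(-1111) ≡ 1 (mod 17920), hence d ≡ -1111 ≡ 16809 (mod 17920).

16809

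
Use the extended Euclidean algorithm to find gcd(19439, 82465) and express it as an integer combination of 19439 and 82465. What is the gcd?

Apply Euclid's algorithm to 82465 and 19439:
82465 = 4·19439 + 4709
19439 = 4·4709 + 603
4709 = 7·603 + 488
603 = 1·488 + 115
488 = 4·115 + 28
115 = 4·28 + 3
28 = 9·3 + 1
3 = 3·1 + 0
gcd(19439, 82465) = 1.
Back-substituting:
1 = 28 − 9·3
1 = −9·115 + 37·28
1 = 37·488 − 157·115
1 = −157·603 + 194·488
1 = 194·4709 − 1515·603
1 = −1515·19439 + 6254·4709
1 = 6254·82465 − 26531·19439
So 1 = (6254)·82465 + (-26531)·19439.

1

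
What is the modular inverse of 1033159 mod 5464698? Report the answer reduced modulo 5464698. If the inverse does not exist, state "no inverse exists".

4176439

Run Euclid on (5464698, 1033159):
5464698 = 5·1033159 + 298903
1033159 = 3·298903 + 136450
298903 = 2·136450 + 26003
136450 = 5·26003 + 6435
26003 = 4·6435 + 263
6435 = 24·263 + 123
263 = 2·123 + 17
123 = 7·17 + 4
17 = 4·4 + 1
4 = 4·1 + 0
Since gcd(1033159, 5464698) = 1, back-substitute to write 1 as a combination:
1 = 17 − 4·4
1 = −4·123 + 29·17
1 = 29·263 − 62·123
1 = −62·6435 + 1517·263
1 = 1517·26003 − 6130·6435
1 = −6130·136450 + 32167·26003
1 = 32167·298903 − 70464·136450
1 = −70464·1033159 + 243559·298903
1 = 243559·5464698 − 1288259·1033159
Hence 1033159⁻¹ ≡ -1288259 ≡ 4176439 (mod 5464698).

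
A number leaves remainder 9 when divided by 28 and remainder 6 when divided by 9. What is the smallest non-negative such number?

177

Write x = 9 + 28·k. Then 28·k ≡ 6 − 9 ≡ 6 (mod 9).
Need 28⁻¹ mod 9. Extended Euclid on (9, 1):
9 = 9×1 + 0
28⁻¹ ≡ 1 (mod 9), so k ≡ 1·6 ≡ 6 (mod 9).
x = 9 + 28·6 = 177.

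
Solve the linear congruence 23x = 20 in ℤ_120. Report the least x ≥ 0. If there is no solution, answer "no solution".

100

First find gcd(23, 120):
120 = 5×23 + 5
23 = 4×5 + 3
5 = 1×3 + 2
3 = 1×2 + 1
2 = 2×1 + 0
gcd = 1, so a unique solution mod 120 exists.
Back-substitute for the Bézout coefficients:
1 = 3 − 2
1 = −5 + 2·3
1 = 2·23 − 9·5
1 = −9·120 + 47·23
So 23·(47) ≡ 1 (mod 120), giving 23⁻¹ ≡ 47.
x ≡ 23⁻¹·20 ≡ 47·20 ≡ 100 (mod 120).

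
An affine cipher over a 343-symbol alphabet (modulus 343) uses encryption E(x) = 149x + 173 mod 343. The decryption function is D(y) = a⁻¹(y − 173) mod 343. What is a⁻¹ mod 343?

gcd(343, 149) by repeated division:
343 = 2*149 + 45
149 = 3*45 + 14
45 = 3*14 + 3
14 = 4*3 + 2
3 = 1*2 + 1
2 = 2*1 + 0
gcd = 1, so the inverse exists. Back-substitute:
1 = 3 − 2
1 = −14 + 5·3
1 = 5·45 − 16·14
1 = −16·149 + 53·45
1 = 53·343 − 122·149
Thus 149·(-122) ≡ 1 (mod 343); reducing, -122 mod 343 = 221.

221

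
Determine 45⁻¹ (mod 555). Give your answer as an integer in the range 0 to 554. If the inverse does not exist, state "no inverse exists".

Compute gcd(45, 555):
555 = 12·45 + 15
45 = 3·15 + 0
Since gcd = 15 > 1, 45 is not a unit mod 555.

no inverse exists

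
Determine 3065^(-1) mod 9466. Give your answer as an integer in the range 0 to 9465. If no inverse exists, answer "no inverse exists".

Run Euclid on (9466, 3065):
9466 = 3×3065 + 271
3065 = 11×271 + 84
271 = 3×84 + 19
84 = 4×19 + 8
19 = 2×8 + 3
8 = 2×3 + 2
3 = 1×2 + 1
2 = 2×1 + 0
Since gcd(3065, 9466) = 1, back-substitute to write 1 as a combination:
1 = 3 − 2
1 = −8 + 3·3
1 = 3·19 − 7·8
1 = −7·84 + 31·19
1 = 31·271 − 100·84
1 = −100·3065 + 1131·271
1 = 1131·9466 − 3493·3065
Thus 3065·(-3493) ≡ 1 (mod 9466); reducing, -3493 mod 9466 = 5973.

5973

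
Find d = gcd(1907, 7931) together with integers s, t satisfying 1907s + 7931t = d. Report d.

1

Apply Euclid's algorithm to 7931 and 1907:
7931 = 4×1907 + 303
1907 = 6×303 + 89
303 = 3×89 + 36
89 = 2×36 + 17
36 = 2×17 + 2
17 = 8×2 + 1
2 = 2×1 + 0
gcd(1907, 7931) = 1.
Express as a combination:
1 = 17 − 8·2
1 = −8·36 + 17·17
1 = 17·89 − 42·36
1 = −42·303 + 143·89
1 = 143·1907 − 900·303
1 = −900·7931 + 3743·1907
So 1 = (-900)·7931 + (3743)·1907.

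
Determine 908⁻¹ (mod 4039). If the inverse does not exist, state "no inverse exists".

gcd(4039, 908) by repeated division:
4039 = 4·908 + 407
908 = 2·407 + 94
407 = 4·94 + 31
94 = 3·31 + 1
31 = 31·1 + 0
Since gcd(908, 4039) = 1, back-substitute to write 1 as a combination:
1 = 94 − 3·31
1 = −3·407 + 13·94
1 = 13·908 − 29·407
1 = −29·4039 + 129·908
So 908·129 ≡ 1 (mod 4039).

129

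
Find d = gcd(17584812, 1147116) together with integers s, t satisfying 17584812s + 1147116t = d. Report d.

Repeated division:
17584812 = 15×1147116 + 378072
1147116 = 3×378072 + 12900
378072 = 29×12900 + 3972
12900 = 3×3972 + 984
3972 = 4×984 + 36
984 = 27×36 + 12
36 = 3×12 + 0
gcd(17584812, 1147116) = 12.
Working backward:
12 = 984 − 27·36
12 = −27·3972 + 109·984
12 = 109·12900 − 354·3972
12 = −354·378072 + 10375·12900
12 = 10375·1147116 − 31479·378072
12 = −31479·17584812 + 482560·1147116
So 12 = (-31479)·17584812 + (482560)·1147116.

12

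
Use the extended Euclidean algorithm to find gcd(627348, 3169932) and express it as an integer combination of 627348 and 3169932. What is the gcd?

Repeated division:
3169932 = 5*627348 + 33192
627348 = 18*33192 + 29892
33192 = 1*29892 + 3300
29892 = 9*3300 + 192
3300 = 17*192 + 36
192 = 5*36 + 12
36 = 3*12 + 0
gcd(627348, 3169932) = 12.
Express as a combination:
12 = 192 − 5·36
12 = −5·3300 + 86·192
12 = 86·29892 − 779·3300
12 = −779·33192 + 865·29892
12 = 865·627348 − 16349·33192
12 = −16349·3169932 + 82610·627348
So 12 = (-16349)·3169932 + (82610)·627348.

12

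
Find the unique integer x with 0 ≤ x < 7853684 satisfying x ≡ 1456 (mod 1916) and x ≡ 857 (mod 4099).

4481064

Write x = 1456 + 1916·k. Then 1916·k ≡ 857 − 1456 ≡ 3500 (mod 4099).
Need 1916⁻¹ mod 4099. Extended Euclid on (4099, 1916):
4099 = 2·1916 + 267
1916 = 7·267 + 47
267 = 5·47 + 32
47 = 1·32 + 15
32 = 2·15 + 2
15 = 7·2 + 1
2 = 2·1 + 0
Back-substitute:
1 = 15 − 7·2
1 = −7·32 + 15·15
1 = 15·47 − 22·32
1 = −22·267 + 125·47
1 = 125·1916 − 897·267
1 = −897·4099 + 1919·1916
1916⁻¹ ≡ 1919 (mod 4099), so k ≡ 1919·3500 ≡ 2338 (mod 4099).
x = 1456 + 1916·2338 = 4481064.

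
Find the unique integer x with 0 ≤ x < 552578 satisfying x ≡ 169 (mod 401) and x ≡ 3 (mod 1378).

424427

Write x = 169 + 401·k. Then 401·k ≡ 3 − 169 ≡ 1212 (mod 1378).
Need 401⁻¹ mod 1378. Extended Euclid on (1378, 401):
1378 = 3*401 + 175
401 = 2*175 + 51
175 = 3*51 + 22
51 = 2*22 + 7
22 = 3*7 + 1
7 = 7*1 + 0
Back-substitute:
1 = 22 − 3·7
1 = −3·51 + 7·22
1 = 7·175 − 24·51
1 = −24·401 + 55·175
1 = 55·1378 − 189·401
401⁻¹ ≡ 1189 (mod 1378), so k ≡ 1189·1212 ≡ 1058 (mod 1378).
x = 169 + 401·1058 = 424427.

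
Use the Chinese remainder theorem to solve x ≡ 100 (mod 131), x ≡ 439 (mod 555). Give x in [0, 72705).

Write x = 100 + 131·k. Then 131·k ≡ 439 − 100 ≡ 339 (mod 555).
Need 131⁻¹ mod 555. Extended Euclid on (555, 131):
555 = 4·131 + 31
131 = 4·31 + 7
31 = 4·7 + 3
7 = 2·3 + 1
3 = 3·1 + 0
Back-substitute:
1 = 7 − 2·3
1 = −2·31 + 9·7
1 = 9·131 − 38·31
1 = −38·555 + 161·131
131⁻¹ ≡ 161 (mod 555), so k ≡ 161·339 ≡ 189 (mod 555).
x = 100 + 131·189 = 24859.

24859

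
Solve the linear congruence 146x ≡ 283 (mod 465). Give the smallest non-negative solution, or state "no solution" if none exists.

First find gcd(146, 465):
465 = 3·146 + 27
146 = 5·27 + 11
27 = 2·11 + 5
11 = 2·5 + 1
5 = 5·1 + 0
gcd = 1, so a unique solution mod 465 exists.
Back-substitute for the Bézout coefficients:
1 = 11 − 2·5
1 = −2·27 + 5·11
1 = 5·146 − 27·27
1 = −27·465 + 86·146
So 146·(86) ≡ 1 (mod 465), giving 146⁻¹ ≡ 86.
x ≡ 146⁻¹·283 ≡ 86·283 ≡ 158 (mod 465).

158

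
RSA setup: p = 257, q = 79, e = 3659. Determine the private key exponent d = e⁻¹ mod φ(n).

9059

φ(n) = (p−1)(q−1) = 256·78 = 19968.
Need d with 3659·d ≡ 1 (mod 19968). Apply the extended Euclidean algorithm:
19968 = 5·3659 + 1673
3659 = 2·1673 + 313
1673 = 5·313 + 108
313 = 2·108 + 97
108 = 1·97 + 11
97 = 8·11 + 9
11 = 1·9 + 2
9 = 4·2 + 1
2 = 2·1 + 0
Back-substitute:
1 = 9 − 4·2
1 = −4·11 + 5·9
1 = 5·97 − 44·11
1 = −44·108 + 49·97
1 = 49·313 − 142·108
1 = −142·1673 + 759·313
1 = 759·3659 − 1660·1673
1 = −1660·19968 + 9059·3659
So 3659·9059 ≡ 1 (mod 19968), hence d = 9059.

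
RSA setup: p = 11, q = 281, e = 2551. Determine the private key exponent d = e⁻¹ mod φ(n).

φ(n) = (p−1)(q−1) = 10·280 = 2800.
Need d with 2551·d ≡ 1 (mod 2800). Apply the extended Euclidean algorithm:
2800 = 1*2551 + 249
2551 = 10*249 + 61
249 = 4*61 + 5
61 = 12*5 + 1
5 = 5*1 + 0
Back-substitute:
1 = 61 − 12·5
1 = −12·249 + 49·61
1 = 49·2551 − 502·249
1 = −502·2800 + 551·2551
So 2551·551 ≡ 1 (mod 2800), hence d = 551.

551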